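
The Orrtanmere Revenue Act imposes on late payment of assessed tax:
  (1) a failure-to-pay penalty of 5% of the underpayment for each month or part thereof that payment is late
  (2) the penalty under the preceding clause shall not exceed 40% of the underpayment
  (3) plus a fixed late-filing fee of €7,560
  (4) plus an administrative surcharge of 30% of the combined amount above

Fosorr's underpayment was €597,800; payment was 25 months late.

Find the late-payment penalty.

€320,684

Accrued rate: 5% × 25 = 125%, capped at 40% → 40%
Failure-to-pay penalty: 40% of €597,800 = €239,120
Penalty before surcharge: €239,120 + €7,560 = €246,680
Administrative surcharge: 30% of €246,680 = €74,004
Total penalty: €246,680 + €74,004 = €320,684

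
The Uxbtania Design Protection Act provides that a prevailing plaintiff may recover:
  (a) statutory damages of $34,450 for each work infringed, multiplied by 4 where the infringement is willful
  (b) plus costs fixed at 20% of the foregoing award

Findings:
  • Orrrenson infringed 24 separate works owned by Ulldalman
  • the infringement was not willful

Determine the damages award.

$992,160

Statutory damages: 24 × $34,450 = $826,800
Infringement not willful: no ×4 enhancement.
Costs: 20% of $826,800 = $165,360
Award plus costs: $826,800 + $165,360 = $992,160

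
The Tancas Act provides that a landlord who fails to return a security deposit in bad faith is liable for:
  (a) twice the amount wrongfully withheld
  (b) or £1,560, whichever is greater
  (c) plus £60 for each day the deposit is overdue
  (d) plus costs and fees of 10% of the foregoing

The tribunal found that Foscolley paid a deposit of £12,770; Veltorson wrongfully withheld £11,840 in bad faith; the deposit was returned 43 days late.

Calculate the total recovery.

Recovery: £28,886

Doubled: 2 × £11,840 = £23,680
Minimum £1,560: £23,680 meets the minimum, no increase.
Late-return penalty: 43 × £60 = £2,580
Damages plus late penalty: £23,680 + £2,580 = £26,260
Costs and fees: 10% of £26,260 = £2,626
Total recovery: £26,260 + £2,626 = £28,886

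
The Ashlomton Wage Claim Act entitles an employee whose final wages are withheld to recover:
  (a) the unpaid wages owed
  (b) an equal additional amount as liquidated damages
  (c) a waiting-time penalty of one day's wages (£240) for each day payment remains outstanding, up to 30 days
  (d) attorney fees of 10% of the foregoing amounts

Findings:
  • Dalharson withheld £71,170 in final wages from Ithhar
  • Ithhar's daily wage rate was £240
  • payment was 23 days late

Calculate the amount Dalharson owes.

Liquidated damages (equal amount): £71,170
Penalty days: min(23, 30) = 23
Waiting-time penalty: 23 × £240 = £5,520
Subtotal: £71,170 + £71,170 + £5,520 = £147,860
Attorney fees: 10% of £147,860 = £14,786
Total award: £147,860 + £14,786 = £162,646

£162,646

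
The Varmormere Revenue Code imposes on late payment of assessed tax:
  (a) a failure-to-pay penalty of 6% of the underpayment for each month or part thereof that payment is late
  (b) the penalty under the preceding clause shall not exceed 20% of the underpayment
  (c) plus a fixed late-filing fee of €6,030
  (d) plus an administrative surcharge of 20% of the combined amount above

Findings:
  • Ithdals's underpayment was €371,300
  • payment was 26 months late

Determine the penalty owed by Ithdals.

Accrued rate: 6% × 26 = 156%, capped at 20% → 20%
Failure-to-pay penalty: 20% of €371,300 = €74,260
Penalty before surcharge: €74,260 + €6,030 = €80,290
Administrative surcharge: 20% of €80,290 = €16,058
Total penalty: €80,290 + €16,058 = €96,348

€96,348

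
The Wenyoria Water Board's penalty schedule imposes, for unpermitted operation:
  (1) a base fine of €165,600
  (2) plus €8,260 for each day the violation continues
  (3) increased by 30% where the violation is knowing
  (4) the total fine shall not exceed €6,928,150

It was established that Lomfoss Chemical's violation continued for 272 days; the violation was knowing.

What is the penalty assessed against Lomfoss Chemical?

Per-day component: 272 × €8,260 = €2,246,720
Base plus per-day: €165,600 + €2,246,720 = €2,412,320
Enhancement: 30% of €2,412,320 = €723,696
Enhanced fine: €2,412,320 + €723,696 = €3,136,016
Cap at €6,928,150: €3,136,016 is within the cap, no reduction.

Civil penalty: €3,136,016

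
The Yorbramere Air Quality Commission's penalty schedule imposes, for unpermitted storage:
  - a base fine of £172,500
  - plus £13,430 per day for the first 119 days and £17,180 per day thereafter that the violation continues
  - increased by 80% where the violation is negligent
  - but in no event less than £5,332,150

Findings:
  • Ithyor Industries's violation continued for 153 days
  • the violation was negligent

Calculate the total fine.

£5,332,150

First 119 days: 119 × £13,430 = £1,598,170
Remaining days: (153 − 119) × £17,180 = £584,120
Per-day component: £1,598,170 + £584,120 = £2,182,290
Base plus per-day: £172,500 + £2,182,290 = £2,354,790
Enhancement: 80% of £2,354,790 = £1,883,832
Enhanced fine: £2,354,790 + £1,883,832 = £4,238,622
Minimum £5,332,150: £4,238,622 is below the minimum → £5,332,150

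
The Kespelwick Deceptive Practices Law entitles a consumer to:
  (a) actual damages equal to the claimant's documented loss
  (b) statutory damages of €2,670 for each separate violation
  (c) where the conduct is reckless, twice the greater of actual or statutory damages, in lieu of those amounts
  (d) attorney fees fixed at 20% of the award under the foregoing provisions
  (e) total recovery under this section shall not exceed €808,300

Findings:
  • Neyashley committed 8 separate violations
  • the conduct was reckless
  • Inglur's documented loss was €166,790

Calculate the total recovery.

Statutory damages: 8 × €2,670 = €21,360
Greater of actual damages (€166,790) or statutory damages (€21,360): €166,790
Doubled: 2 × €166,790 = €333,580
Attorney fees: 20% of €333,580 = €66,716
Total before cap: €333,580 + €66,716 = €400,296
Cap at €808,300: €400,296 is within the cap, no reduction.

€400,296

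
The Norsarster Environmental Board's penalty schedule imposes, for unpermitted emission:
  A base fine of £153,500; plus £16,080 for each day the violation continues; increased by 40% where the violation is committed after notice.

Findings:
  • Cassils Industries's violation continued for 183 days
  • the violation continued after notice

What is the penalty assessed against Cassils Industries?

£4,334,596

Per-day component: 183 × £16,080 = £2,942,640
Base plus per-day: £153,500 + £2,942,640 = £3,096,140
Enhancement: 40% of £3,096,140 = £1,238,456
Enhanced fine: £3,096,140 + £1,238,456 = £4,334,596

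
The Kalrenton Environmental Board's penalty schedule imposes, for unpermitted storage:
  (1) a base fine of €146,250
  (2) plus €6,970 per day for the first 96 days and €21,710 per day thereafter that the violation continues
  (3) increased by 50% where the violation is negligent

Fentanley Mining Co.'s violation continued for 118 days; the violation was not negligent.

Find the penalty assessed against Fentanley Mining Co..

€1,292,990

First 96 days: 96 × €6,970 = €669,120
Remaining days: (118 − 96) × €21,710 = €477,620
Per-day component: €669,120 + €477,620 = €1,146,740
Base plus per-day: €146,250 + €1,146,740 = €1,292,990
The violation was not negligent: no 50% increase.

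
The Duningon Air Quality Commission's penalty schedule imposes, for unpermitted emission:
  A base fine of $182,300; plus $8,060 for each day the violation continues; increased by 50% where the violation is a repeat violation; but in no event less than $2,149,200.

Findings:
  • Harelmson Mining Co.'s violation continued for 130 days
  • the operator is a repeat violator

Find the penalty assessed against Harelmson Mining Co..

Civil penalty: $2,149,200

Per-day component: 130 × $8,060 = $1,047,800
Base plus per-day: $182,300 + $1,047,800 = $1,230,100
Enhancement: 50% of $1,230,100 = $615,050
Enhanced fine: $1,230,100 + $615,050 = $1,845,150
Minimum $2,149,200: $1,845,150 is below the minimum → $2,149,200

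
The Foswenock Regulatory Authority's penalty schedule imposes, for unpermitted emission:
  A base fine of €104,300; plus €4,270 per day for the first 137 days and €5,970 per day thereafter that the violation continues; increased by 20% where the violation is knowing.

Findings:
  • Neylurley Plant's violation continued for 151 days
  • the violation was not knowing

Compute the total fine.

First 137 days: 137 × €4,270 = €584,990
Remaining days: (151 − 137) × €5,970 = €83,580
Per-day component: €584,990 + €83,580 = €668,570
Base plus per-day: €104,300 + €668,570 = €772,870
The violation was not knowing: no 20% increase.

€772,870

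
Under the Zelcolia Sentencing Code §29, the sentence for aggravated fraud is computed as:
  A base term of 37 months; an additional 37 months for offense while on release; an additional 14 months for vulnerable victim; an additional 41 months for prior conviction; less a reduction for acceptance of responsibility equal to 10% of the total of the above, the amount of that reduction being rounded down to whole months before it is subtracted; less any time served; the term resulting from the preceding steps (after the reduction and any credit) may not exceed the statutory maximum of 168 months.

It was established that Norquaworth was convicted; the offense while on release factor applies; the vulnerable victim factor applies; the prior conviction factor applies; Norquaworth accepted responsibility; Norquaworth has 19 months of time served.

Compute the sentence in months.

98 months

Offense while on release enhancement: +37 months
Vulnerable victim enhancement: +14 months
Prior conviction enhancement: +41 months
Adjusted term: 37 months + 37 months + 14 months + 41 months = 129 months
Acceptance of responsibility reduction: 10% of 129 months = 12 months (rounded down)
After reduction: 129 − 12 = 117 months
Less time served: 117 months − 19 months = 98 months
Cap at 168 months: 98 months is within the cap, no reduction.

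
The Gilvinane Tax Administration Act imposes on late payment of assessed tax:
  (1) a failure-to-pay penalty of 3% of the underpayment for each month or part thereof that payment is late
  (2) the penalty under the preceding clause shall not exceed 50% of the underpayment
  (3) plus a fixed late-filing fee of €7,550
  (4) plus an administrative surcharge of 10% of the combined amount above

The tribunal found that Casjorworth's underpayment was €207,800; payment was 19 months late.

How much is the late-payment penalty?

Penalty: €122,595

Accrued rate: 3% × 19 = 57%, capped at 50% → 50%
Failure-to-pay penalty: 50% of €207,800 = €103,900
Penalty before surcharge: €103,900 + €7,550 = €111,450
Administrative surcharge: 10% of €111,450 = €11,145
Total penalty: €111,450 + €11,145 = €122,595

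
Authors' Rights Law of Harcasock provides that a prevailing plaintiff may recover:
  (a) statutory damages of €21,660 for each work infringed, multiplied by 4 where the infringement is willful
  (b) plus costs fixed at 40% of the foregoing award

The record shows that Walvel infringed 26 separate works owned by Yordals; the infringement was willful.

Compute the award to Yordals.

€3,153,696

Statutory damages: 26 × €21,660 = €563,160
Multiplied by 4: 4 × €563,160 = €2,252,640
Costs: 40% of €2,252,640 = €901,056
Award plus costs: €2,252,640 + €901,056 = €3,153,696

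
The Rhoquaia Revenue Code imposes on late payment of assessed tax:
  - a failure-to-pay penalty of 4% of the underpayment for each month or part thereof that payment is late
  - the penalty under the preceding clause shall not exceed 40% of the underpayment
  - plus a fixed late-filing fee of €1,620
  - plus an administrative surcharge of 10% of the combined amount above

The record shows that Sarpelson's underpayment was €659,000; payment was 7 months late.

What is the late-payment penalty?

€204,754

Accrued rate: 4% × 7 = 28%, capped at 40% → 28%
Failure-to-pay penalty: 28% of €659,000 = €184,520
Penalty before surcharge: €184,520 + €1,620 = €186,140
Administrative surcharge: 10% of €186,140 = €18,614
Total penalty: €186,140 + €18,614 = €204,754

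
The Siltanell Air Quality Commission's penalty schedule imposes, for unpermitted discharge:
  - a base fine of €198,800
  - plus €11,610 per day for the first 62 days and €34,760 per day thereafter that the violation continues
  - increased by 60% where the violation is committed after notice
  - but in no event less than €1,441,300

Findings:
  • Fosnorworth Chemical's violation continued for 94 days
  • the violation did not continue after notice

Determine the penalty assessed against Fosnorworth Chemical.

First 62 days: 62 × €11,610 = €719,820
Remaining days: (94 − 62) × €34,760 = €1,112,320
Per-day component: €719,820 + €1,112,320 = €1,832,140
Base plus per-day: €198,800 + €1,832,140 = €2,030,940
The violation did not continue after notice: no 60% increase.
Minimum €1,441,300: €2,030,940 meets the minimum, no increase.

€2,030,940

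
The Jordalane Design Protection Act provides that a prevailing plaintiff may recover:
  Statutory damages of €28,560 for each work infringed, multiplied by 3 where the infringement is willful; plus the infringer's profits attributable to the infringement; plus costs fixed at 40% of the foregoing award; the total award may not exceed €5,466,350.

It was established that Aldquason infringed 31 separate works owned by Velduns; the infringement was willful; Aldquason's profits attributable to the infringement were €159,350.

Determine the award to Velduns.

Statutory damages: 31 × €28,560 = €885,360
Trebled: 3 × €885,360 = €2,656,080
Combined award: €2,656,080 + €159,350 = €2,815,430
Costs: 40% of €2,815,430 = €1,126,172
Award plus costs: €2,815,430 + €1,126,172 = €3,941,602
Cap at €5,466,350: €3,941,602 is within the cap, no reduction.

Award: €3,941,602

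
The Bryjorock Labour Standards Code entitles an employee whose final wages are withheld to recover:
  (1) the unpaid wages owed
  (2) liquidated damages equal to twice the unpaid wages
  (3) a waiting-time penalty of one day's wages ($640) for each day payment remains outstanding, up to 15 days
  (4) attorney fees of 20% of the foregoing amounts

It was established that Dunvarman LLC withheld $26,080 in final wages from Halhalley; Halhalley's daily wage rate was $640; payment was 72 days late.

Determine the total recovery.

$105,408

Doubled: 2 × $26,080 = $52,160
Penalty days: min(72, 15) = 15
Waiting-time penalty: 15 × $640 = $9,600
Subtotal: $26,080 + $52,160 + $9,600 = $87,840
Attorney fees: 20% of $87,840 = $17,568
Total award: $87,840 + $17,568 = $105,408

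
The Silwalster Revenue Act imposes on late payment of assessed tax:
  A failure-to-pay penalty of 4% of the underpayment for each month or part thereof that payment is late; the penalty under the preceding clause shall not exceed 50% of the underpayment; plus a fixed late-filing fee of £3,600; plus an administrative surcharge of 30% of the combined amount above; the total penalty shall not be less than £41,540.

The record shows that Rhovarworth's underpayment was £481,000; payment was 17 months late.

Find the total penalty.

£317,330

Accrued rate: 4% × 17 = 68%, capped at 50% → 50%
Failure-to-pay penalty: 50% of £481,000 = £240,500
Penalty before surcharge: £240,500 + £3,600 = £244,100
Administrative surcharge: 30% of £244,100 = £73,230
Total penalty: £244,100 + £73,230 = £317,330
Minimum £41,540: £317,330 meets the minimum, no increase.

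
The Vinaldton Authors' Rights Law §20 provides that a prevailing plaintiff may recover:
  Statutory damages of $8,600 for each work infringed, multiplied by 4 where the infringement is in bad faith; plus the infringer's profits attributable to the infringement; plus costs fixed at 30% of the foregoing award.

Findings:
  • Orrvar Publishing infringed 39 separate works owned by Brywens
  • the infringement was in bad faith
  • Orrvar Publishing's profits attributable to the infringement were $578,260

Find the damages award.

Statutory damages: 39 × $8,600 = $335,400
Multiplied by 4: 4 × $335,400 = $1,341,600
Combined award: $1,341,600 + $578,260 = $1,919,860
Costs: 30% of $1,919,860 = $575,958
Award plus costs: $1,919,860 + $575,958 = $2,495,818

$2,495,818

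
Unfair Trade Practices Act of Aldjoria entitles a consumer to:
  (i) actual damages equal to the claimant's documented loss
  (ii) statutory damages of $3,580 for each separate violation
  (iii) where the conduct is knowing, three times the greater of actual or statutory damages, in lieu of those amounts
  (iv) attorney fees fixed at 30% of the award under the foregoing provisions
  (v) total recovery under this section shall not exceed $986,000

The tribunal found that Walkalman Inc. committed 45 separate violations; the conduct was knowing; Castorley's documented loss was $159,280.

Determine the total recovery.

$628,290

Statutory damages: 45 × $3,580 = $161,100
Greater of actual damages ($159,280) or statutory damages ($161,100): $161,100
Trebled: 3 × $161,100 = $483,300
Attorney fees: 30% of $483,300 = $144,990
Total before cap: $483,300 + $144,990 = $628,290
Cap at $986,000: $628,290 is within the cap, no reduction.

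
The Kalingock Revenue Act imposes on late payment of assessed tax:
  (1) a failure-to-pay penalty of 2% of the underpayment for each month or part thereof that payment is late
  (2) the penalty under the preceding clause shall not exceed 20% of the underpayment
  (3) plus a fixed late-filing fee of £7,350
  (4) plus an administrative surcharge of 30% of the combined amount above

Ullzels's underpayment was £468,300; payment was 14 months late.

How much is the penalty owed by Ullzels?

Accrued rate: 2% × 14 = 28%, capped at 20% → 20%
Failure-to-pay penalty: 20% of £468,300 = £93,660
Penalty before surcharge: £93,660 + £7,350 = £101,010
Administrative surcharge: 30% of £101,010 = £30,303
Total penalty: £101,010 + £30,303 = £131,313

Penalty: £131,313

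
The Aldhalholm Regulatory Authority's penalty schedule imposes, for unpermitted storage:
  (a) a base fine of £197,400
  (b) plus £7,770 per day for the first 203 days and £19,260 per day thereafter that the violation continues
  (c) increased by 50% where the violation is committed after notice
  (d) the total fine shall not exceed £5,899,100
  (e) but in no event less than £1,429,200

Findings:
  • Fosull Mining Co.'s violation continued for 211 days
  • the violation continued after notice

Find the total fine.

£2,893,185

First 203 days: 203 × £7,770 = £1,577,310
Remaining days: (211 − 203) × £19,260 = £154,080
Per-day component: £1,577,310 + £154,080 = £1,731,390
Base plus per-day: £197,400 + £1,731,390 = £1,928,790
Enhancement: 50% of £1,928,790 = £964,395
Enhanced fine: £1,928,790 + £964,395 = £2,893,185
Cap at £5,899,100: £2,893,185 is within the cap, no reduction.
Minimum £1,429,200: £2,893,185 meets the minimum, no increase.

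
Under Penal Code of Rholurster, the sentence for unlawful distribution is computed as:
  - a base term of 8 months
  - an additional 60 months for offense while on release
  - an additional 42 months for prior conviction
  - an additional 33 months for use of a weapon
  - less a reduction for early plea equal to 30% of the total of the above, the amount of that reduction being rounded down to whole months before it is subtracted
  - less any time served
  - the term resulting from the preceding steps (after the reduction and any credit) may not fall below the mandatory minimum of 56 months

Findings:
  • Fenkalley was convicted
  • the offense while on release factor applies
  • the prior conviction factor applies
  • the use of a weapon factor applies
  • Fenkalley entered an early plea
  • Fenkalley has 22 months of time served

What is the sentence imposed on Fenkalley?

Offense while on release enhancement: +60 months
Prior conviction enhancement: +42 months
Use of a weapon enhancement: +33 months
Adjusted term: 8 months + 60 months + 42 months + 33 months = 143 months
Early plea reduction: 30% of 143 months = 42 months (rounded down)
After reduction: 143 − 42 = 101 months
Less time served: 101 months − 22 months = 79 months
Minimum 56 months: 79 months meets the minimum, no increase.

79 months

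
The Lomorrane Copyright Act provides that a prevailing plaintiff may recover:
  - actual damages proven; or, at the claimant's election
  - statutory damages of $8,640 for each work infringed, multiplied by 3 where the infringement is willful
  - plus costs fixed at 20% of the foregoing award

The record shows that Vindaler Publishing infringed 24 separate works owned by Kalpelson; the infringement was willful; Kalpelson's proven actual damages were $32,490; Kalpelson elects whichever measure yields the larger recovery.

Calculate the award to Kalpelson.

Statutory damages: 24 × $8,640 = $207,360
Trebled: 3 × $207,360 = $622,080
Greater of actual damages ($32,490) or enhanced statutory damages ($622,080): $622,080
Costs: 20% of $622,080 = $124,416
Award plus costs: $622,080 + $124,416 = $746,496

$746,496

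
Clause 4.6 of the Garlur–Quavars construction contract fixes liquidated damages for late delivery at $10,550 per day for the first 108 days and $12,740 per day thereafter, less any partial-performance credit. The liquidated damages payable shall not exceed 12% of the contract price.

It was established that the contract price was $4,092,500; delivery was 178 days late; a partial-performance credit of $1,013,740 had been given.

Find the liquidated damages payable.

Liquidated damages: $491,100

First 108 days: 108 × $10,550 = $1,139,400
Remaining days: (178 − 108) × $12,740 = $891,800
Accrued per-day damages: $1,139,400 + $891,800 = $2,031,200
Less partial-performance credit: $2,031,200 − $1,013,740 = $1,017,460
Cap: 12% of $4,092,500 = $491,100
Cap at $491,100: $1,017,460 exceeds the cap → $491,100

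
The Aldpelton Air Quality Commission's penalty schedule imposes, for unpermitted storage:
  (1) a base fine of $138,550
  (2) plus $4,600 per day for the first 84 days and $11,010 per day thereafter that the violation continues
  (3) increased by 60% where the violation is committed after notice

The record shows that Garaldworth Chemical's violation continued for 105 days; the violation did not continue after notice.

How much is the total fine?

First 84 days: 84 × $4,600 = $386,400
Remaining days: (105 − 84) × $11,010 = $231,210
Per-day component: $386,400 + $231,210 = $617,610
Base plus per-day: $138,550 + $617,610 = $756,160
The violation did not continue after notice: no 60% increase.

$756,160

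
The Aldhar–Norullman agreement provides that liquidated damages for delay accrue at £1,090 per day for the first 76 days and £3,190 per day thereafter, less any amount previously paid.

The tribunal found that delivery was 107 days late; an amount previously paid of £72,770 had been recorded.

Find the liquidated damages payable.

£108,960

First 76 days: 76 × £1,090 = £82,840
Remaining days: (107 − 76) × £3,190 = £98,890
Accrued per-day damages: £82,840 + £98,890 = £181,730
Less amount previously paid: £181,730 − £72,770 = £108,960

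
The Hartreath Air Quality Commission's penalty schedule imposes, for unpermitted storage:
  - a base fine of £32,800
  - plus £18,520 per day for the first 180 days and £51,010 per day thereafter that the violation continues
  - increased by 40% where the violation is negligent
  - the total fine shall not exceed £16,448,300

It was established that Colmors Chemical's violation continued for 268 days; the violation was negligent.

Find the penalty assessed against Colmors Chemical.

£10,997,392

First 180 days: 180 × £18,520 = £3,333,600
Remaining days: (268 − 180) × £51,010 = £4,488,880
Per-day component: £3,333,600 + £4,488,880 = £7,822,480
Base plus per-day: £32,800 + £7,822,480 = £7,855,280
Enhancement: 40% of £7,855,280 = £3,142,112
Enhanced fine: £7,855,280 + £3,142,112 = £10,997,392
Cap at £16,448,300: £10,997,392 is within the cap, no reduction.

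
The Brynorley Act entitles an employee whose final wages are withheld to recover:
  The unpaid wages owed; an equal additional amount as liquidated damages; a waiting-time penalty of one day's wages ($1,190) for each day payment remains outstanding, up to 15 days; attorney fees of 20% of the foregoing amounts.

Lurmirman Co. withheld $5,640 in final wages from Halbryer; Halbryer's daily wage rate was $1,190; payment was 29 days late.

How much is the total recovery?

Liquidated damages (equal amount): $5,640
Penalty days: min(29, 15) = 15
Waiting-time penalty: 15 × $1,190 = $17,850
Subtotal: $5,640 + $5,640 + $17,850 = $29,130
Attorney fees: 20% of $29,130 = $5,826
Total award: $29,130 + $5,826 = $34,956

$34,956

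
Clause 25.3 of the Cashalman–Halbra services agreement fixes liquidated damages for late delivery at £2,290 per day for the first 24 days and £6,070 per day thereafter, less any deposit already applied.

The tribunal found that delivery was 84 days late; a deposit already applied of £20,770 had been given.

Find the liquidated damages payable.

£398,390

First 24 days: 24 × £2,290 = £54,960
Remaining days: (84 − 24) × £6,070 = £364,200
Accrued per-day damages: £54,960 + £364,200 = £419,160
Less deposit already applied: £419,160 − £20,770 = £398,390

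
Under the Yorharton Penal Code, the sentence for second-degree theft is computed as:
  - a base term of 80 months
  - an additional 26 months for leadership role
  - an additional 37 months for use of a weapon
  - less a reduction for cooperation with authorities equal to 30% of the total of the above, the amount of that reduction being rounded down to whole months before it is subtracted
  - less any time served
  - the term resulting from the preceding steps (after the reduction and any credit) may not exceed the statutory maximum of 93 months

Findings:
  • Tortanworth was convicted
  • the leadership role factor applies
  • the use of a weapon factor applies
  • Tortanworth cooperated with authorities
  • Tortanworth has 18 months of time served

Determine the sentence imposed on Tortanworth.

Leadership role enhancement: +26 months
Use of a weapon enhancement: +37 months
Adjusted term: 80 months + 26 months + 37 months = 143 months
Cooperation with authorities reduction: 30% of 143 months = 42 months (rounded down)
After reduction: 143 − 42 = 101 months
Less time served: 101 months − 18 months = 83 months
Cap at 93 months: 83 months is within the cap, no reduction.

Sentence: 83 months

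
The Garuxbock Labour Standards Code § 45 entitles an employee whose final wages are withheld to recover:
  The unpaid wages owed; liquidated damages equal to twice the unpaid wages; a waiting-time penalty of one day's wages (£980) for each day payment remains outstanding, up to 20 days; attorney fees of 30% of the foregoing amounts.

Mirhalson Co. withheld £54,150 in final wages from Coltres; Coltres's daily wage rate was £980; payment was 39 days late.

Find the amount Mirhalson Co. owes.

Doubled: 2 × £54,150 = £108,300
Penalty days: min(39, 20) = 20
Waiting-time penalty: 20 × £980 = £19,600
Subtotal: £54,150 + £108,300 + £19,600 = £182,050
Attorney fees: 30% of £182,050 = £54,615
Total award: £182,050 + £54,615 = £236,665

£236,665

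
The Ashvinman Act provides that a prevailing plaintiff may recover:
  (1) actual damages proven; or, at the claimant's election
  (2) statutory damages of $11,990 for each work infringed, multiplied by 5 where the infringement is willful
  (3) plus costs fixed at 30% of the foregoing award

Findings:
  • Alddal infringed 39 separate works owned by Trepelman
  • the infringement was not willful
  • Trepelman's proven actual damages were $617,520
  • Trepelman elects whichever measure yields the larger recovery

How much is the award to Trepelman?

Statutory damages: 39 × $11,990 = $467,610
Infringement not willful: no ×5 enhancement.
Greater of actual damages ($617,520) or statutory damages ($467,610): $617,520
Costs: 30% of $617,520 = $185,256
Award plus costs: $617,520 + $185,256 = $802,776

$802,776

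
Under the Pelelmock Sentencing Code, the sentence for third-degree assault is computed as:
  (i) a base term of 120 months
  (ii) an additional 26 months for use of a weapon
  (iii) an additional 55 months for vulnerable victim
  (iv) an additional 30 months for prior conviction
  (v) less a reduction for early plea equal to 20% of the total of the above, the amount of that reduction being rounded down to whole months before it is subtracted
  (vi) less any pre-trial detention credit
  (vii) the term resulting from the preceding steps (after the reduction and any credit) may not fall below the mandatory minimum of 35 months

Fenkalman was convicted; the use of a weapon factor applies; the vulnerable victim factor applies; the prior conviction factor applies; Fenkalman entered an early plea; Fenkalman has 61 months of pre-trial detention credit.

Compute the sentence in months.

124 months

Use of a weapon enhancement: +26 months
Vulnerable victim enhancement: +55 months
Prior conviction enhancement: +30 months
Adjusted term: 120 months + 26 months + 55 months + 30 months = 231 months
Early plea reduction: 20% of 231 months = 46 months (rounded down)
After reduction: 231 − 46 = 185 months
Less pre-trial detention credit: 185 months − 61 months = 124 months
Minimum 35 months: 124 months meets the minimum, no increase.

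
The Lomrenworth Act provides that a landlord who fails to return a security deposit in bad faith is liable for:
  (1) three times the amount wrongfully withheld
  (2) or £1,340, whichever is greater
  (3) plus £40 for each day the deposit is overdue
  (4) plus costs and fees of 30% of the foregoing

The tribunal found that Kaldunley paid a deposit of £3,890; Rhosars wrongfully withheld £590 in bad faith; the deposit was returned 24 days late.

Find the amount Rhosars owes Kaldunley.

£3,549

Trebled: 3 × £590 = £1,770
Minimum £1,340: £1,770 meets the minimum, no increase.
Late-return penalty: 24 × £40 = £960
Damages plus late penalty: £1,770 + £960 = £2,730
Costs and fees: 30% of £2,730 = £819
Total recovery: £2,730 + £819 = £3,549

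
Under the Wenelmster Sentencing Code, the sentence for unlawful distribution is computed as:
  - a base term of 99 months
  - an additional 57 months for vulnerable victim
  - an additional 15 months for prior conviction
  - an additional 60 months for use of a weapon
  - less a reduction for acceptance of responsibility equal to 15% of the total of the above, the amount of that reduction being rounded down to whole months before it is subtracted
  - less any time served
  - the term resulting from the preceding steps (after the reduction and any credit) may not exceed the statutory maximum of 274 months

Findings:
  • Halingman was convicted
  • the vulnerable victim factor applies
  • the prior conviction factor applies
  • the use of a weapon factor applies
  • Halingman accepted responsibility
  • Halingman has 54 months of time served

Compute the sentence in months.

Vulnerable victim enhancement: +57 months
Prior conviction enhancement: +15 months
Use of a weapon enhancement: +60 months
Adjusted term: 99 months + 57 months + 15 months + 60 months = 231 months
Acceptance of responsibility reduction: 15% of 231 months = 34 months (rounded down)
After reduction: 231 − 34 = 197 months
Less time served: 197 months − 54 months = 143 months
Cap at 274 months: 143 months is within the cap, no reduction.

143 months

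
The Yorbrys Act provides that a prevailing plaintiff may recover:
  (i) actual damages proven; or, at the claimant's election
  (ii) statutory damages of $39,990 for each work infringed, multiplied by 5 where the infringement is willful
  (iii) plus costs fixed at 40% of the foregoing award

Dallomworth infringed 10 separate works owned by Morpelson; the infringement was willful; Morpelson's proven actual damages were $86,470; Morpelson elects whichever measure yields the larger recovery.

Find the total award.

$2,799,300

Statutory damages: 10 × $39,990 = $399,900
Multiplied by 5: 5 × $399,900 = $1,999,500
Greater of actual damages ($86,470) or enhanced statutory damages ($1,999,500): $1,999,500
Costs: 40% of $1,999,500 = $799,800
Award plus costs: $1,999,500 + $799,800 = $2,799,300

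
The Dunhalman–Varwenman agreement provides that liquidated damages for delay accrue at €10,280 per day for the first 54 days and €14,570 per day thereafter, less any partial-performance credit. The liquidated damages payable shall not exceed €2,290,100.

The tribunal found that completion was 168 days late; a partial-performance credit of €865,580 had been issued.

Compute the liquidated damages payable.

First 54 days: 54 × €10,280 = €555,120
Remaining days: (168 − 54) × €14,570 = €1,660,980
Accrued per-day damages: €555,120 + €1,660,980 = €2,216,100
Less partial-performance credit: €2,216,100 − €865,580 = €1,350,520
Cap at €2,290,100: €1,350,520 is within the cap, no reduction.

€1,350,520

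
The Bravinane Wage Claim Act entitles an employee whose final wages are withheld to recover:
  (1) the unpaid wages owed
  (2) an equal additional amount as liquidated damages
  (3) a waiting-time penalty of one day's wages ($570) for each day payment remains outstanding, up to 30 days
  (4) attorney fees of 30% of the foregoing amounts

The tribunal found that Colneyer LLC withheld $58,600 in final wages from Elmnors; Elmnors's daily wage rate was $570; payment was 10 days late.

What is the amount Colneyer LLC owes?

Liquidated damages (equal amount): $58,600
Penalty days: min(10, 30) = 10
Waiting-time penalty: 10 × $570 = $5,700
Subtotal: $58,600 + $58,600 + $5,700 = $122,900
Attorney fees: 30% of $122,900 = $36,870
Total award: $122,900 + $36,870 = $159,770

$159,770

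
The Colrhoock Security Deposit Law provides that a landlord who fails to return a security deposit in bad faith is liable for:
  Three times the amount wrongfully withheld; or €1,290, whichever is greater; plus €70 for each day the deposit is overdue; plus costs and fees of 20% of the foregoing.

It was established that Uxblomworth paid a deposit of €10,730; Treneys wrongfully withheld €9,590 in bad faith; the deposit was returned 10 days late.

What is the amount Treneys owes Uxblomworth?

€35,364

Trebled: 3 × €9,590 = €28,770
Minimum €1,290: €28,770 meets the minimum, no increase.
Late-return penalty: 10 × €70 = €700
Damages plus late penalty: €28,770 + €700 = €29,470
Costs and fees: 20% of €29,470 = €5,894
Total recovery: €29,470 + €5,894 = €35,364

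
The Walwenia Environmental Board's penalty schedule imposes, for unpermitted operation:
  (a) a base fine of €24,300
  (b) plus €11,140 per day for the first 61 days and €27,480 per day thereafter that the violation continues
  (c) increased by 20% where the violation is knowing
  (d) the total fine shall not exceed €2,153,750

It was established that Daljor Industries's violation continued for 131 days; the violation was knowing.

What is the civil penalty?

€2,153,750

First 61 days: 61 × €11,140 = €679,540
Remaining days: (131 − 61) × €27,480 = €1,923,600
Per-day component: €679,540 + €1,923,600 = €2,603,140
Base plus per-day: €24,300 + €2,603,140 = €2,627,440
Enhancement: 20% of €2,627,440 = €525,488
Enhanced fine: €2,627,440 + €525,488 = €3,152,928
Cap at €2,153,750: €3,152,928 exceeds the cap → €2,153,750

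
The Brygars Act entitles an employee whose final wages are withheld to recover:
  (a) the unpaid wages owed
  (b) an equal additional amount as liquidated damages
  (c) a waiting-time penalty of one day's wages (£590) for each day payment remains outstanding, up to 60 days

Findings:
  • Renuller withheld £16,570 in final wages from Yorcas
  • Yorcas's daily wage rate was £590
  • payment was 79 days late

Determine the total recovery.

Liquidated damages (equal amount): £16,570
Penalty days: min(79, 60) = 60
Waiting-time penalty: 60 × £590 = £35,400
Total award: £16,570 + £16,570 + £35,400 = £68,540

£68,540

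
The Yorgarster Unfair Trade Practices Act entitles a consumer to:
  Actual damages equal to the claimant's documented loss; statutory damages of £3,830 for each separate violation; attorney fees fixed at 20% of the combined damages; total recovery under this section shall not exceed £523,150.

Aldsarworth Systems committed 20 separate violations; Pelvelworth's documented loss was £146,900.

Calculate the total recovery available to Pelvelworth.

£268,200

Statutory damages: 20 × £3,830 = £76,600
Combined damages: £146,900 + £76,600 = £223,500
Attorney fees: 20% of £223,500 = £44,700
Total before cap: £223,500 + £44,700 = £268,200
Cap at £523,150: £268,200 is within the cap, no reduction.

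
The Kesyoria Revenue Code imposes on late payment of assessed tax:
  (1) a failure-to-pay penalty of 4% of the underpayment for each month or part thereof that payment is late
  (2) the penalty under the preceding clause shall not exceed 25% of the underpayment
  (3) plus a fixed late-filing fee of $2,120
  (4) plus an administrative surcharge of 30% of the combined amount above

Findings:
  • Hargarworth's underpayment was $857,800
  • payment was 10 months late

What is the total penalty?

Penalty: $281,541

Accrued rate: 4% × 10 = 40%, capped at 25% → 25%
Failure-to-pay penalty: 25% of $857,800 = $214,450
Penalty before surcharge: $214,450 + $2,120 = $216,570
Administrative surcharge: 30% of $216,570 = $64,971
Total penalty: $216,570 + $64,971 = $281,541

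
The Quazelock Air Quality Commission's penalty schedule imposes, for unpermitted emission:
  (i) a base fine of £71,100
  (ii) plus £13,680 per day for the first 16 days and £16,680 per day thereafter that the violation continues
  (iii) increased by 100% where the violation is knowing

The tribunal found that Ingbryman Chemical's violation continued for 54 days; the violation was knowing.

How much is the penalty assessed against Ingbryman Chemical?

First 16 days: 16 × £13,680 = £218,880
Remaining days: (54 − 16) × £16,680 = £633,840
Per-day component: £218,880 + £633,840 = £852,720
Base plus per-day: £71,100 + £852,720 = £923,820
Enhancement: 100% of £923,820 = £923,820
Enhanced fine: £923,820 + £923,820 = £1,847,640

£1,847,640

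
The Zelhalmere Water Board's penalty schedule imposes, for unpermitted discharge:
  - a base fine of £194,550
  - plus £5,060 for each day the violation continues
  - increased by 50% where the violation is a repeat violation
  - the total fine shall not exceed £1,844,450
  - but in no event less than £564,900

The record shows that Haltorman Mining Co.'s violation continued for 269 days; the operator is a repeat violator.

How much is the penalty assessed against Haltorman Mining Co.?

Per-day component: 269 × £5,060 = £1,361,140
Base plus per-day: £194,550 + £1,361,140 = £1,555,690
Enhancement: 50% of £1,555,690 = £777,845
Enhanced fine: £1,555,690 + £777,845 = £2,333,535
Cap at £1,844,450: £2,333,535 exceeds the cap → £1,844,450
Minimum £564,900: £1,844,450 meets the minimum, no increase.

Civil penalty: £1,844,450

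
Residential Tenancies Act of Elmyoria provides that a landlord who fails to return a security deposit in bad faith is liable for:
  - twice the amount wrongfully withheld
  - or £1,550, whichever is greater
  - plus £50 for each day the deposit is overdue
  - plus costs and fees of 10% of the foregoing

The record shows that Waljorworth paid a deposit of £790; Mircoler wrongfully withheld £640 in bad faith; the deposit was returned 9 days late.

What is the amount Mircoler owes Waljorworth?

£2,200

Doubled: 2 × £640 = £1,280
Minimum £1,550: £1,280 is below the minimum → £1,550
Late-return penalty: 9 × £50 = £450
Damages plus late penalty: £1,550 + £450 = £2,000
Costs and fees: 10% of £2,000 = £200
Total recovery: £2,000 + £200 = £2,200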